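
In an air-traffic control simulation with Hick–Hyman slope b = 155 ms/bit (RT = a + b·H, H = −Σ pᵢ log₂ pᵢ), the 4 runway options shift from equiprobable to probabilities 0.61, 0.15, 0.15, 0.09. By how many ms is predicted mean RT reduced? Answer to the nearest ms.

67 ms

Equiprobable entropy H₀ = log₂ 4 = 2.0000 bits.
Skewed entropy H = −Σ pᵢ log₂ pᵢ = 1.5687 bits.
ΔRT = b·(H₀ − H) = 155 × 0.4313 = 66.84 ms.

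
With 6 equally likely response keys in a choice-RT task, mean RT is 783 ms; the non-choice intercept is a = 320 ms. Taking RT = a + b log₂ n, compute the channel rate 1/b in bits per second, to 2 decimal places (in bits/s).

5.58 bits/s

b = (783 − 320)/log₂ 6 = 463/2.5850 = 179.113 ms per bit = 0.17911 s/bit; the reciprocal is 5.583 bits/s.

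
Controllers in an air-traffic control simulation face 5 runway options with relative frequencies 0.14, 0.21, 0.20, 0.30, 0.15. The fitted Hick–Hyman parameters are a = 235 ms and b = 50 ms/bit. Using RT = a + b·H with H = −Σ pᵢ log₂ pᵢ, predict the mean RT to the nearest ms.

348 ms

H = 0.14·log₂(1/0.14) + 0.21·log₂(1/0.21) + 0.20·log₂(1/0.20) + 0.30·log₂(1/0.30) + 0.15·log₂(1/0.15) = 2.2660 bits.
RT = 235 + 50 × 2.2660 = 348.30 ms.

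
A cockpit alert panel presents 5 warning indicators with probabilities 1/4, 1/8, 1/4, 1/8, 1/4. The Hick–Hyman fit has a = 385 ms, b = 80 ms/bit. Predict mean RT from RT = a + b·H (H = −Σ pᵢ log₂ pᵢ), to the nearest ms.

H = −Σ pᵢ log₂ pᵢ = 0.25·2 + 0.125·3 + 0.25·2 + 0.125·3 + 0.25·2 = 2.250 bits.
RT = 385 + 80 × 2.250 = 565.00 ms.

565 ms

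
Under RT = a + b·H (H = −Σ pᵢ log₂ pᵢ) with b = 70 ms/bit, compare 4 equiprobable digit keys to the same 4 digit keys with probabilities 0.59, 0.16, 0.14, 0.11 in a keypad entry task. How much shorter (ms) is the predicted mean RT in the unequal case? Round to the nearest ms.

27 ms

Equiprobable entropy H₀ = log₂ 4 = 2.0000 bits.
Skewed entropy H = −Σ pᵢ log₂ pᵢ = 1.6195 bits.
ΔRT = b·(H₀ − H) = 70 × 0.3805 = 26.63 ms.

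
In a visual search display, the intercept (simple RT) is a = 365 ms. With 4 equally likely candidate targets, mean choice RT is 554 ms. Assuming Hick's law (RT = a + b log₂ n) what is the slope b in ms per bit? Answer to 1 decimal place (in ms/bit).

4 alternatives carry log₂ 4 = 2 bits; the choice cost is 554 − 365 = 189 ms, so b = 189/2 = 94.500 ms/bit.

94.5 ms/bit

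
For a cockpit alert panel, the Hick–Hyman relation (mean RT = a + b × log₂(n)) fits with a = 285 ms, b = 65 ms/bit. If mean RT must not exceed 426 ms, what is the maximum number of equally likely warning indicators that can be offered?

4

65·log₂ n ≤ 426 − 285 = 141, giving log₂ n ≤ 2.1692 and n ≤ 4.498. The largest whole number is 4.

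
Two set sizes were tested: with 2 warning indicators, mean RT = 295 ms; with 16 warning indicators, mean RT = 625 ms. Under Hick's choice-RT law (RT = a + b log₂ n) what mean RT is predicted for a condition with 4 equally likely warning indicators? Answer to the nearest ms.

405 ms

Fit slope and intercept:
  b = (625 − 295) / (log₂ 16 − log₂ 2) = 330 / (4 − 1) = 110 ms/bit
  a = 295 − 110 × 1 = 185 ms
Then RT(4) = 185 + 110 × log₂ 4 = 185 + 110 × 2 ≈ 405.000 ms.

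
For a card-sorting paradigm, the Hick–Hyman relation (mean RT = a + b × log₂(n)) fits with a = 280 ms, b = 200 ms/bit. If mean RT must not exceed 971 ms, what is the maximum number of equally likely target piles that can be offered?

10

Information budget: (971 − 280)/200 = 3.4550 bits, so n ≤ 2^3.4550 = 10.966 → at most 10.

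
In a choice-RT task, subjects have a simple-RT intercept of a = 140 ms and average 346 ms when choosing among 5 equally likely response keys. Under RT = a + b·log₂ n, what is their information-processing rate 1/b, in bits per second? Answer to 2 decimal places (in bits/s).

11.27 bits/s

b = (346 − 140)/log₂ 5 = 206/2.3219 = 88.719 ms per bit = 0.08872 s/bit; the reciprocal is 11.271 bits/s.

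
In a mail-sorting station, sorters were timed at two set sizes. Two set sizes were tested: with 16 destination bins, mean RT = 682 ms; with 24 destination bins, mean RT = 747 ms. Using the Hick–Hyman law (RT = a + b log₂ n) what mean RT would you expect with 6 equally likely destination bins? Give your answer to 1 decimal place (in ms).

RT is linear in log₂ n, so two points fix the line:
  b = (747 − 682) / (log₂ 24 − log₂ 16) = 65 / (4.5850 − 4) = 111.118 ms/bit
  a = 682 − 111.118 × 4 = 237.527 ms
Then RT(6) = 237.527 + 111.118 × log₂ 6 = 237.527 + 111.118 × 2.5850 ≈ 524.764 ms.

524.8 ms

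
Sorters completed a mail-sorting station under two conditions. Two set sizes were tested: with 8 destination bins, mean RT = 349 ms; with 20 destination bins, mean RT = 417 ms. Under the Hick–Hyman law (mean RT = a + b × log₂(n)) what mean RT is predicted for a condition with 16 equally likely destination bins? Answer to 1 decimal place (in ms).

Solve the two-equation system in a and b:
  b = (417 − 349) / (log₂ 20 − log₂ 8) = 68 / (4.3219 − 3) = 51.440 ms/bit
  a = 349 − 51.440 × 3 = 194.680 ms
Then RT(16) = 194.680 + 51.440 × log₂ 16 = 194.680 + 51.440 × 4 ≈ 400.440 ms.

400.4 ms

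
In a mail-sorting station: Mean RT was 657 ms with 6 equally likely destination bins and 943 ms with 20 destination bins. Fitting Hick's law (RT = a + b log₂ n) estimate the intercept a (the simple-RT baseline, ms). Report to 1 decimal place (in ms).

231.4 ms

b = (RT₂ − RT₁)/(log₂ n₂ − log₂ n₁) = (943 − 657)/(4.3219 − 2.5850) = 164.655 ms/bit.
a = RT₁ − b·log₂ n₁ = 657 − 164.655 × 2.5850 = 231.373 ms.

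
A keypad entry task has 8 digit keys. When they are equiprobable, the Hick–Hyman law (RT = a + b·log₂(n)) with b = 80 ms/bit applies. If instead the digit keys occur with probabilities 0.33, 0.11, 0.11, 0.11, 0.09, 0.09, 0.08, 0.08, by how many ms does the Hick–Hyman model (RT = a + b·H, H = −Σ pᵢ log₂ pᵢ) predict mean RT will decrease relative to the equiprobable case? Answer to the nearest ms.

The RT saving is b·ΔH. Equiprobable H₀ = log₂(8) = 3.0000 bits; with the given probabilities H = 2.7870 bits.
b·(H₀ − H) = 80 × (3.0000 − 2.7870) = 17.04 ms.

17 ms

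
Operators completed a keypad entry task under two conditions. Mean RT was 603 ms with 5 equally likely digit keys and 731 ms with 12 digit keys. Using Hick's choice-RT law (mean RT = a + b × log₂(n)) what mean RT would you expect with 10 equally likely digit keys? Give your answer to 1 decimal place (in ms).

Fit slope and intercept:
  b = (731 − 603) / (log₂ 12 − log₂ 5) = 128 / (3.5850 − 2.3219) = 101.343 ms/bit
  a = 603 − 101.343 × 2.3219 = 367.688 ms
Then RT(10) = 367.688 + 101.343 × log₂ 10 = 367.688 + 101.343 × 3.3219 ≈ 704.343 ms.

704.3 ms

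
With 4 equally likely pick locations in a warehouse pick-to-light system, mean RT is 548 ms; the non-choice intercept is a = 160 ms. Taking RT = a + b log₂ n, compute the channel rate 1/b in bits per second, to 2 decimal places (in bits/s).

Choice component = 548 − 160 = 388 ms over log₂(4) = 2 bits.
b = 388 / 2 = 194.000 ms/bit, so 1/b = 5.155 bits/s.

5.15 bits/s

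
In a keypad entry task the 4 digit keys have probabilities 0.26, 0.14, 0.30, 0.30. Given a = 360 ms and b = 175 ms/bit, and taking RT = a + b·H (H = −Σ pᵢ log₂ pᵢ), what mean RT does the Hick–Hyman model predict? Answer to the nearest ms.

H = 0.26·log₂(1/0.26) + 0.14·log₂(1/0.14) + 0.30·log₂(1/0.30) + 0.30·log₂(1/0.30) = 1.9446 bits.
RT = 360 + 175 × 1.9446 = 700.30 ms.

700 ms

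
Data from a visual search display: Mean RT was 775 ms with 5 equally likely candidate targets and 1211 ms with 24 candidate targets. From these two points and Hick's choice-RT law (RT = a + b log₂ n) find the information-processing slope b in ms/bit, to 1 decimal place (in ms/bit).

192.7 ms/bit

The slope on a log₂ axis is (1211 − 775) / (4.5850 − 2.3219) = 192.662 ms/bit.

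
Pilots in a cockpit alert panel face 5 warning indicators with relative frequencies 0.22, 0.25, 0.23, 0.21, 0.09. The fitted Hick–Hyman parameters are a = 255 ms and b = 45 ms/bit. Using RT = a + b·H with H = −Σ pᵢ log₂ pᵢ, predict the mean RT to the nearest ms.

356 ms

H = 0.22·log₂(1/0.22) + 0.25·log₂(1/0.25) + 0.23·log₂(1/0.23) + 0.21·log₂(1/0.21) + 0.09·log₂(1/0.09) = 2.2537 bits.
RT = 255 + 45 × 2.2537 = 356.42 ms.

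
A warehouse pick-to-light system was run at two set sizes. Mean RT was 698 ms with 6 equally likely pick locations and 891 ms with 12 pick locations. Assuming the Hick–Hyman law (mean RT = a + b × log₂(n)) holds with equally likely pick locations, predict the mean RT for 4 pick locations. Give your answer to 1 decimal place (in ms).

585.1 ms

RT is linear in log₂ n, so two points fix the line:
  b = (891 − 698) / (log₂ 12 − log₂ 6) = 193 / (3.5850 − 2.5850) = 193.000 ms/bit
  a = 698 − 193.000 × 2.5850 = 199.102 ms
Then RT(4) = 199.102 + 193.000 × log₂ 4 = 199.102 + 193.000 × 2 ≈ 585.102 ms.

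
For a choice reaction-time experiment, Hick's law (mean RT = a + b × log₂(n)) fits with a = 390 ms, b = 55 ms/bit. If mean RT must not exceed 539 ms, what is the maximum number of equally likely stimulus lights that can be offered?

6

Set 390 + 55·log₂ n ≤ 539 → log₂ n ≤ (539 − 390)/55 = 2.7091.
So n ≤ 2^2.7091 = 6.539; the largest integer n is 6.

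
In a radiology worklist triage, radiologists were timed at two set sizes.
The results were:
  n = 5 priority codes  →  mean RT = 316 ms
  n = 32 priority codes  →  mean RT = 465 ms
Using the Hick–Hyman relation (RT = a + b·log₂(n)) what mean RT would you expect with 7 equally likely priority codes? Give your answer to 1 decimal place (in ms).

With log₂ n on the abscissa the relation is linear; from the two conditions:
  b = (465 − 316) / (log₂ 32 − log₂ 5) = 149 / (5 − 2.3219) = 55.637 ms/bit
  a = 316 − 55.637 × 2.3219 = 186.815 ms
Then RT(7) = 186.815 + 55.637 × log₂ 7 = 186.815 + 55.637 × 2.8074 ≈ 343.008 ms.

343.0 ms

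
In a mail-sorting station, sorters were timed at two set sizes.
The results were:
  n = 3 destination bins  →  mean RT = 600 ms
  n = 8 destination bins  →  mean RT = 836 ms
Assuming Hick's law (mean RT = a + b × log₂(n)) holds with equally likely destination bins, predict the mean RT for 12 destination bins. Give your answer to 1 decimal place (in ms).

933.6 ms

With log₂ n on the abscissa the relation is linear; from the two conditions:
  b = (836 − 600) / (log₂ 8 − log₂ 3) = 236 / (3 − 1.5850) = 166.780 ms/bit
  a = 600 − 166.780 × 1.5850 = 335.660 ms
Then RT(12) = 335.660 + 166.780 × log₂ 12 = 335.660 + 166.780 × 3.5850 ≈ 933.560 ms.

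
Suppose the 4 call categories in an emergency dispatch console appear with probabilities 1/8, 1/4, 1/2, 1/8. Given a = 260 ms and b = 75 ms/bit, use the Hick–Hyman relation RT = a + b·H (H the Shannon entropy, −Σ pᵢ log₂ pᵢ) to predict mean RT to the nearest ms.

H = −Σ pᵢ log₂ pᵢ = 0.125·3 + 0.25·2 + 0.5·1 + 0.125·3 = 1.750 bits.
RT = 260 + 75 × 1.750 = 391.25 ms.

391 ms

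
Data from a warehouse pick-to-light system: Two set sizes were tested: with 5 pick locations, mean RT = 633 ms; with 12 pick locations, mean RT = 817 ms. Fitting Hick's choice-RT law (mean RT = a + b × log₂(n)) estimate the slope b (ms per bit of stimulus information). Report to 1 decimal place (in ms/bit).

Slope: b = (817 − 633) / (log₂ 12 − log₂ 5) = 184/1.2630 = 145.681 ms/bit.

145.7 ms/bit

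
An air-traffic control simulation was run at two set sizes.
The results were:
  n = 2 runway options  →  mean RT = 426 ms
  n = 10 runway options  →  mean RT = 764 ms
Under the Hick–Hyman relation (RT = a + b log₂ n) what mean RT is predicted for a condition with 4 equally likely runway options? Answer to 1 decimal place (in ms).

Solve the two-equation system in a and b:
  b = (764 − 426) / (log₂ 10 − log₂ 2) = 338 / (3.3219 − 1) = 145.569 ms/bit
  a = 426 − 145.569 × 1 = 280.431 ms
Then RT(4) = 280.431 + 145.569 × log₂ 4 = 280.431 + 145.569 × 2 ≈ 571.569 ms.

571.6 ms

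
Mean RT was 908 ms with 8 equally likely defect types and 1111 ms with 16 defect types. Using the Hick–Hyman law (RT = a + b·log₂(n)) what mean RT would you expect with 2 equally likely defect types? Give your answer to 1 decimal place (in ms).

502.0 ms

Solve the two-equation system in a and b:
  b = (1111 − 908) / (log₂ 16 − log₂ 8) = 203 / (4 − 3) = 203.000 ms/bit
  a = 908 − 203.000 × 3 = 299.000 ms
Then RT(2) = 299.000 + 203.000 × log₂ 2 = 299.000 + 203.000 × 1 ≈ 502.000 ms.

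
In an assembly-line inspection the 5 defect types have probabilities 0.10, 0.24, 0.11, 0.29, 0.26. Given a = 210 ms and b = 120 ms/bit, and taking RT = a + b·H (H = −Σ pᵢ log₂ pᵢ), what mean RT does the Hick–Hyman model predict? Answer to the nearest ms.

Entropy contributions −pᵢ log₂ pᵢ: 0.3322, 0.4941, 0.3503, 0.5179, 0.5053; sum H = 2.1998 bits.
RT = a + bH = 210 + 120·2.1998 = 473.98 ms.

474 ms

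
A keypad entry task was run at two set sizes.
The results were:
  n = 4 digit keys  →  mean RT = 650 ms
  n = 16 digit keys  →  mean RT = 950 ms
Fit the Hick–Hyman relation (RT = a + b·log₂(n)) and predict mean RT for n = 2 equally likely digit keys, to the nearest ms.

With log₂ n on the abscissa the relation is linear; from the two conditions:
  b = (950 − 650) / (log₂ 16 − log₂ 4) = 300 / (4 − 2) = 150 ms/bit
  a = 650 − 150 × 2 = 350 ms
Then RT(2) = 350 + 150 × log₂ 2 = 350 + 150 × 1 ≈ 500.000 ms.

500 ms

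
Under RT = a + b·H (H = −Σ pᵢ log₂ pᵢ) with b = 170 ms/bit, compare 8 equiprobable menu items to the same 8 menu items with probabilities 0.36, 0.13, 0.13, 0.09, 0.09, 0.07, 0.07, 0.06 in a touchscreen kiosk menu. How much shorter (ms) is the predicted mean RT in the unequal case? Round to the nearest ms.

51 ms

Equiprobable entropy H₀ = log₂ 8 = 3.0000 bits.
Skewed entropy H = −Σ pᵢ log₂ pᵢ = 2.7019 bits.
ΔRT = b·(H₀ − H) = 170 × 0.2981 = 50.68 ms.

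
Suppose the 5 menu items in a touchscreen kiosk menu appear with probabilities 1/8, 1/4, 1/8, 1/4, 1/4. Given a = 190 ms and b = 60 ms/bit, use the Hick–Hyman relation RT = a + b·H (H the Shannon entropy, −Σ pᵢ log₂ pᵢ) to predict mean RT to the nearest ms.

Each term −pᵢ log₂ pᵢ: 0.125·3 + 0.25·2 + 0.125·3 + 0.25·2 + 0.25·2; summed, H = 2.250 bits.
Mean RT = a + bH = 190 + 60·2.250 = 325.00 ms.

325 ms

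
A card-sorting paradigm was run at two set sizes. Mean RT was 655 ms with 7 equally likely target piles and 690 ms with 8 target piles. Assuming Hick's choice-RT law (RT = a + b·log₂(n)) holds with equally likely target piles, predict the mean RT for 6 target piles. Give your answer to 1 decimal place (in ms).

Solve the two-equation system in a and b:
  b = (690 − 655) / (log₂ 8 − log₂ 7) = 35 / (3 − 2.8074) = 181.681 ms/bit
  a = 655 − 181.681 × 2.8074 = 144.956 ms
Then RT(6) = 144.956 + 181.681 × log₂ 6 = 144.956 + 181.681 × 2.5850 ≈ 614.595 ms.

614.6 ms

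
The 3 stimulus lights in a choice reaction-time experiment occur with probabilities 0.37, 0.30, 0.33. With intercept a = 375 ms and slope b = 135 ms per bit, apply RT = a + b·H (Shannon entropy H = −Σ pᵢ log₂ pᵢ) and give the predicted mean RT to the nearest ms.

588 ms

H = 0.37·log₂(1/0.37) + 0.30·log₂(1/0.30) + 0.33·log₂(1/0.33) = 1.5796 bits.
RT = 375 + 135 × 1.5796 = 588.25 ms.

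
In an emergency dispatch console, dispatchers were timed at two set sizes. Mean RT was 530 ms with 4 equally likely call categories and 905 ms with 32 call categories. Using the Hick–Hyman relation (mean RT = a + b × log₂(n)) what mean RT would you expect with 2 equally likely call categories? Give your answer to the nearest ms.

405 ms

Fit slope and intercept:
  b = (905 − 530) / (log₂ 32 − log₂ 4) = 375 / (5 − 2) = 125 ms/bit
  a = 530 − 125 × 2 = 280 ms
Then RT(2) = 280 + 125 × log₂ 2 = 280 + 125 × 1 ≈ 405.000 ms.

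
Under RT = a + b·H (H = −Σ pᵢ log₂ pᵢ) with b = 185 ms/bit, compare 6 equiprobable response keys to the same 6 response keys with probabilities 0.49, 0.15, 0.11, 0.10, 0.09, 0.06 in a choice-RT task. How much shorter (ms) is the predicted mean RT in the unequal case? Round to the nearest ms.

The RT saving is b·ΔH. Equiprobable H₀ = log₂(6) = 2.5850 bits; with the given probabilities H = 2.1535 bits.
b·(H₀ − H) = 185 × (2.5850 − 2.1535) = 79.82 ms.

80 ms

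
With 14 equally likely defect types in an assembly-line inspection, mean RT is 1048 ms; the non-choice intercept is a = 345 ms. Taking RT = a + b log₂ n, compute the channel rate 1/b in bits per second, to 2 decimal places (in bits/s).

b = (1048 − 345)/log₂ 14 = 703/3.8074 = 184.643 ms per bit = 0.18464 s/bit; the reciprocal is 5.416 bits/s.

5.42 bits/s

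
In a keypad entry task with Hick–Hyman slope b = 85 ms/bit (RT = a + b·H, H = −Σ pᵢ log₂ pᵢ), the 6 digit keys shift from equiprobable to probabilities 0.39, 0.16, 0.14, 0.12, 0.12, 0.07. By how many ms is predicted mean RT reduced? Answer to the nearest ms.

The RT saving is b·ΔH. Equiprobable H₀ = log₂(6) = 2.5850 bits; with the given probabilities H = 2.3526 bits.
b·(H₀ − H) = 85 × (2.5850 − 2.3526) = 19.75 ms.

20 ms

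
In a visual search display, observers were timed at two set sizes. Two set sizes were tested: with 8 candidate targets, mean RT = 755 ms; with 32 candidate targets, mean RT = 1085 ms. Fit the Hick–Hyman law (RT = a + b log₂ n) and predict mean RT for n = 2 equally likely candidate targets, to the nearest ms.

Solve the two-equation system in a and b:
  b = (1085 − 755) / (log₂ 32 − log₂ 8) = 330 / (5 − 3) = 165 ms/bit
  a = 755 − 165 × 3 = 260 ms
Then RT(2) = 260 + 165 × log₂ 2 = 260 + 165 × 1 ≈ 425.000 ms.

425 ms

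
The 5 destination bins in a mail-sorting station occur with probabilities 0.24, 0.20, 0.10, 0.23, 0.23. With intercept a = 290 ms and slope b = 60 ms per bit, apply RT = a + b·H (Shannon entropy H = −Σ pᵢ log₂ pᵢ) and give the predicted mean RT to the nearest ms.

426 ms

H = 0.24·log₂(1/0.24) + 0.20·log₂(1/0.20) + 0.10·log₂(1/0.10) + 0.23·log₂(1/0.23) + 0.23·log₂(1/0.23) = 2.2660 bits.
RT = 290 + 60 × 2.2660 = 425.96 ms.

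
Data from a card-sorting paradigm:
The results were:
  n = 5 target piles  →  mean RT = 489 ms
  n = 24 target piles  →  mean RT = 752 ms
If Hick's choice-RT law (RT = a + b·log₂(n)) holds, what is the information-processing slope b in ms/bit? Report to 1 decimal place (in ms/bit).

116.2 ms/bit

The slope on a log₂ axis is (752 − 489) / (4.5850 − 2.3219) = 116.216 ms/bit.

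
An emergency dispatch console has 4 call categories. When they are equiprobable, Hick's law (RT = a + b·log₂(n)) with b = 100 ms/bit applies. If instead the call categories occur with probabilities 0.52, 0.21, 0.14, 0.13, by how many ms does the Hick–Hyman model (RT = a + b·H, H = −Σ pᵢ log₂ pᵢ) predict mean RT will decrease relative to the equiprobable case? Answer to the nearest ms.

Equiprobable entropy H₀ = log₂ 4 = 2.0000 bits.
Skewed entropy H = −Σ pᵢ log₂ pᵢ = 1.7432 bits.
ΔRT = b·(H₀ − H) = 100 × 0.2568 = 25.68 ms.

26 ms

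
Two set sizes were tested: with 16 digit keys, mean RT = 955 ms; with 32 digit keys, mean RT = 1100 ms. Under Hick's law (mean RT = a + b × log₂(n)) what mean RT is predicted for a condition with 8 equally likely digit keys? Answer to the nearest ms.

RT is linear in log₂ n, so two points fix the line:
  b = (1100 − 955) / (log₂ 32 − log₂ 16) = 145 / (5 − 4) = 145 ms/bit
  a = 955 − 145 × 4 = 375 ms
Then RT(8) = 375 + 145 × log₂ 8 = 375 + 145 × 3 ≈ 810.000 ms.

810 ms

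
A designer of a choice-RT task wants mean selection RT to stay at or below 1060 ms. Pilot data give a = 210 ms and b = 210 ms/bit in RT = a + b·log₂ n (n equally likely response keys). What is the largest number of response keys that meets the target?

16

Set 210 + 210·log₂ n ≤ 1060 → log₂ n ≤ (1060 − 210)/210 = 4.0476.
So n ≤ 2^4.0476 = 16.537; the largest integer n is 16.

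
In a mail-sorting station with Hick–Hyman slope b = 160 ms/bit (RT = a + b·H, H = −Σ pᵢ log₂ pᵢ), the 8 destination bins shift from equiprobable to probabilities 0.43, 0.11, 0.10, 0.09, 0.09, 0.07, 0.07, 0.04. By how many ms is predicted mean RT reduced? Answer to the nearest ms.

Equiprobable entropy H₀ = log₂ 8 = 3.0000 bits.
Skewed entropy H = −Σ pᵢ log₂ pᵢ = 2.5542 bits.
ΔRT = b·(H₀ − H) = 160 × 0.4458 = 71.33 ms.

71 ms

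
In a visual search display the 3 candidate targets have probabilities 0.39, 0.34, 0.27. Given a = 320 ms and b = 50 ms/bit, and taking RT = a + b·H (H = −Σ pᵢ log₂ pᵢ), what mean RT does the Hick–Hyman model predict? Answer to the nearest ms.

Entropy contributions −pᵢ log₂ pᵢ: 0.5298, 0.5292, 0.5100; sum H = 1.5690 bits.
RT = a + bH = 320 + 50·1.5690 = 398.45 ms.

398 ms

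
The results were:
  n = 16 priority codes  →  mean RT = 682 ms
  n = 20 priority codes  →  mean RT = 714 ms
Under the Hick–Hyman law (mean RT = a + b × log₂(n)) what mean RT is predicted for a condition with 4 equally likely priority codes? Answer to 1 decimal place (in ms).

Solve the two-equation system in a and b:
  b = (714 − 682) / (log₂ 20 − log₂ 16) = 32 / (4.3219 − 4) = 99.401 ms/bit
  a = 682 − 99.401 × 4 = 284.396 ms
Then RT(4) = 284.396 + 99.401 × log₂ 4 = 284.396 + 99.401 × 2 ≈ 483.198 ms.

483.2 ms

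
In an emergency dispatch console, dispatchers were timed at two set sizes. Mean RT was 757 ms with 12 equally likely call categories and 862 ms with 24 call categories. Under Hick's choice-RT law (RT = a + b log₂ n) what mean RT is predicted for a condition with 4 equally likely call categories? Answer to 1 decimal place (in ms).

590.6 ms

Fit slope and intercept:
  b = (862 − 757) / (log₂ 24 − log₂ 12) = 105 / (4.5850 − 3.5850) = 105.000 ms/bit
  a = 757 − 105.000 × 3.5850 = 380.579 ms
Then RT(4) = 380.579 + 105.000 × log₂ 4 = 380.579 + 105.000 × 2 ≈ 590.579 ms.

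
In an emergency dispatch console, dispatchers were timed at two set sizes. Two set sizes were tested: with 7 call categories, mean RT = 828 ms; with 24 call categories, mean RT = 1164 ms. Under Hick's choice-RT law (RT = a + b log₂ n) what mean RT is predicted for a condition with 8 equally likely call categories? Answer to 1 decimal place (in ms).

864.4 ms

Fit slope and intercept:
  b = (1164 − 828) / (log₂ 24 − log₂ 7) = 336 / (4.5850 − 2.8074) = 189.018 ms/bit
  a = 828 − 189.018 × 2.8074 = 297.359 ms
Then RT(8) = 297.359 + 189.018 × log₂ 8 = 297.359 + 189.018 × 3 ≈ 864.413 ms.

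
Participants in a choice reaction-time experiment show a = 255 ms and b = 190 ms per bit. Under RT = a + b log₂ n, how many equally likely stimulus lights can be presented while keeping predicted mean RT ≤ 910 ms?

10

190·log₂ n ≤ 910 − 255 = 655, giving log₂ n ≤ 3.4474 and n ≤ 10.908. The largest whole number is 10.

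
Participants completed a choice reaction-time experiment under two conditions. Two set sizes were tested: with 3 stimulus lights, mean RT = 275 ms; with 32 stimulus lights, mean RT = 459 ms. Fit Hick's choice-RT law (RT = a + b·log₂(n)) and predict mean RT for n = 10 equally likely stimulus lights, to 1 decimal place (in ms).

Solve the two-equation system in a and b:
  b = (459 − 275) / (log₂ 32 − log₂ 3) = 184 / (5 − 1.5850) = 53.879 ms/bit
  a = 275 − 53.879 × 1.5850 = 189.603 ms
Then RT(10) = 189.603 + 53.879 × log₂ 10 = 189.603 + 53.879 × 3.3219 ≈ 368.587 ms.

368.6 ms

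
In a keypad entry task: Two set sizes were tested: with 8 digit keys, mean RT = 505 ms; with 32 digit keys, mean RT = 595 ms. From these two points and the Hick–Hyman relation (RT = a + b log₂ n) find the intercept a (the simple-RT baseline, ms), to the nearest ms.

370 ms

b = (RT₂ − RT₁)/(log₂ n₂ − log₂ n₁) = (595 − 505)/(5 − 3) = 45 ms/bit.
Intercept: a = 505 − 45·log₂(8) = 370.000 ms.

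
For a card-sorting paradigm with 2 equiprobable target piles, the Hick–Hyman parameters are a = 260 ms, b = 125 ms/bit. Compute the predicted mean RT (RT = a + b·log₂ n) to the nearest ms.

385 ms

log₂(2) = 1 bits, so RT = 260 + 125 × 1 ≈ 385.000 ms.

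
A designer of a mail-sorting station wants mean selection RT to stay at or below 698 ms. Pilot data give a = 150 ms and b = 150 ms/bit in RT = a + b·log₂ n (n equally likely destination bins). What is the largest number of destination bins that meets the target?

12

Information budget: (698 − 150)/150 = 3.6533 bits, so n ≤ 2^3.6533 = 12.582 → at most 12.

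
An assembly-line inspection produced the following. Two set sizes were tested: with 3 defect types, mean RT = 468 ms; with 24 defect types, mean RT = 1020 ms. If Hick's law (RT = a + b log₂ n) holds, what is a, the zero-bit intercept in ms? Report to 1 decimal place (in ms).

176.4 ms

The slope on a log₂ axis is (1020 − 468) / (4.5850 − 1.5850) = 184.000 ms/bit.
a = RT₁ − b·log₂ n₁ = 468 − 184.000 × 1.5850 = 176.367 ms.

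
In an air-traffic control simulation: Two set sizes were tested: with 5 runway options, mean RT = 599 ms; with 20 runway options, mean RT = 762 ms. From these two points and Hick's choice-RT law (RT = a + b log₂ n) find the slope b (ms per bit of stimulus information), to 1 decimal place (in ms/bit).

81.5 ms/bit

The slope on a log₂ axis is (762 − 599) / (4.3219 − 2.3219) = 81.500 ms/bit.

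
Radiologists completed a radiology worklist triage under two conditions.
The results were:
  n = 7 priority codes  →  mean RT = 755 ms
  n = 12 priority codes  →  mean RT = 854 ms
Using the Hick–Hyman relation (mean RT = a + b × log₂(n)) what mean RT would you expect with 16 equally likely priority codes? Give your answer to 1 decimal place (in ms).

906.8 ms

With log₂ n on the abscissa the relation is linear; from the two conditions:
  b = (854 − 755) / (log₂ 12 − log₂ 7) = 99 / (3.5850 − 2.8074) = 127.314 ms/bit
  a = 755 − 127.314 × 2.8074 = 397.586 ms
Then RT(16) = 397.586 + 127.314 × log₂ 16 = 397.586 + 127.314 × 4 ≈ 906.840 ms.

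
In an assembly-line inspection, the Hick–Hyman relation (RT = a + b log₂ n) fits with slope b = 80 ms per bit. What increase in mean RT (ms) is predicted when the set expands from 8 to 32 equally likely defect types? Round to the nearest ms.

Only the slope matters, since a is common to both: ΔRT = b·log₂(n₂/n₁).
log₂(32) − log₂(8) = log₂(32/8) = log₂(4) = 2.
ΔRT = 80 × 2.0000 = 160.000 ms.

160 ms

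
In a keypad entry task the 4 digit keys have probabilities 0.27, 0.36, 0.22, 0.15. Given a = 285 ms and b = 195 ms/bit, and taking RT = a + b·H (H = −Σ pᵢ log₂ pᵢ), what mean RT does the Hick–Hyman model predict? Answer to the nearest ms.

662 ms

Entropy contributions −pᵢ log₂ pᵢ: 0.5100, 0.5306, 0.4806, 0.4105; sum H = 1.9318 bits.
RT = a + bH = 285 + 195·1.9318 = 661.69 ms.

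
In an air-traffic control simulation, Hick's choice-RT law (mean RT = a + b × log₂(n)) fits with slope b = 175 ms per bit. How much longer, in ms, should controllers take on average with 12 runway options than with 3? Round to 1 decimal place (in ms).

350.0 ms

ΔRT = (a + b log₂ n₂) − (a + b log₂ n₁) = b·(log₂ n₂ − log₂ n₁).
log₂(12) − log₂(3) = log₂(12/3) = log₂(4) = 2.
ΔRT = 175 × 2.0000 = 350.000 ms.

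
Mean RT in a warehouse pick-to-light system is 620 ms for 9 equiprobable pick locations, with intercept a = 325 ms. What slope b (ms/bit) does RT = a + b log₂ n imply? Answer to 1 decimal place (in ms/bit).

9 alternatives carry log₂ 9 = 3.1699 bits; the choice cost is 620 − 325 = 295 ms, so b = 295/3.1699 = 93.062 ms/bit.

93.1 ms/bit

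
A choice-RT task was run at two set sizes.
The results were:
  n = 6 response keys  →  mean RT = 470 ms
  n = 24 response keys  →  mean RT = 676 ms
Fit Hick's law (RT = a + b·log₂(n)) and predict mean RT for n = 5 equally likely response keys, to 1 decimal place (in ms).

442.9 ms

Solve the two-equation system in a and b:
  b = (676 − 470) / (log₂ 24 − log₂ 6) = 206 / (4.5850 − 2.5850) = 103.000 ms/bit
  a = 470 − 103.000 × 2.5850 = 203.749 ms
Then RT(5) = 203.749 + 103.000 × log₂ 5 = 203.749 + 103.000 × 2.3219 ≈ 442.907 ms.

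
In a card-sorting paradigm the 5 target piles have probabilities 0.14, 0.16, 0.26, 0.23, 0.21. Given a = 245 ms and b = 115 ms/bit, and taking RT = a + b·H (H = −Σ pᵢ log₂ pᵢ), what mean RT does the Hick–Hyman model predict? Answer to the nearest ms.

508 ms

H = 0.14·log₂(1/0.14) + 0.16·log₂(1/0.16) + 0.26·log₂(1/0.26) + 0.23·log₂(1/0.23) + 0.21·log₂(1/0.21) = 2.2859 bits.
RT = 245 + 115 × 2.2859 = 507.88 ms.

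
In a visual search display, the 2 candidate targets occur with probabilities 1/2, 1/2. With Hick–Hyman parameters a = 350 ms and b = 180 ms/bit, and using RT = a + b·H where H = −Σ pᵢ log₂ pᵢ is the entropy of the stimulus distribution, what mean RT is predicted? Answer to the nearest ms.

H = −Σ pᵢ log₂ pᵢ = 0.5·1 + 0.5·1 = 1.000 bits.
RT = 350 + 180 × 1.000 = 530.00 ms.

530 ms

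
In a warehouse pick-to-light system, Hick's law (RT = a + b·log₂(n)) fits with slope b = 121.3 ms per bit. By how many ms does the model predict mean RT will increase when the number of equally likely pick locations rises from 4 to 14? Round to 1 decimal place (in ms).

219.2 ms

ΔRT = (a + b log₂ n₂) − (a + b log₂ n₁) = b·(log₂ n₂ − log₂ n₁).
log₂(14) − log₂(4) = 3.8074 − 2 = 1.8074.
ΔRT = 121.3 × 1.8074 = 219.232 ms.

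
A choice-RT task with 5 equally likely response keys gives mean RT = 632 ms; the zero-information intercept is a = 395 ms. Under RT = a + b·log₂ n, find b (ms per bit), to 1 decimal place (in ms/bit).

102.1 ms/bit

b = (632 − 395) / log₂(5) = 237 / 2.3219 = 102.070 ms/bit.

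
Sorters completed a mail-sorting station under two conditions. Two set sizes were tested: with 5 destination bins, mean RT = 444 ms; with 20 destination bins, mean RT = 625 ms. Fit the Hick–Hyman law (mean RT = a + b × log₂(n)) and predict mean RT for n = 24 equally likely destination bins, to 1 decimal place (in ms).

648.8 ms

With log₂ n on the abscissa the relation is linear; from the two conditions:
  b = (625 − 444) / (log₂ 20 − log₂ 5) = 181 / (4.3219 − 2.3219) = 90.500 ms/bit
  a = 444 − 90.500 × 2.3219 = 233.866 ms
Then RT(24) = 233.866 + 90.500 × log₂ 24 = 233.866 + 90.500 × 4.5850 ≈ 648.805 ms.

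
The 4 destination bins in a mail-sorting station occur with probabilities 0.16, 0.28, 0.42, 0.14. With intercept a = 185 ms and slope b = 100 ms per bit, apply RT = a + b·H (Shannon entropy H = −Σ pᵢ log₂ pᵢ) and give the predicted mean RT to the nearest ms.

371 ms

H = 0.16·log₂(1/0.16) + 0.28·log₂(1/0.28) + 0.42·log₂(1/0.42) + 0.14·log₂(1/0.14) = 1.8600 bits.
RT = 185 + 100 × 1.8600 = 371.00 ms.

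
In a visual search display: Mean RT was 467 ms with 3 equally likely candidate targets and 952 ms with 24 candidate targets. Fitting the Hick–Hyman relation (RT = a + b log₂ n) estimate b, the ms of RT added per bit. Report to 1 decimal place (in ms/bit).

The slope on a log₂ axis is (952 − 467) / (4.5850 − 1.5850) = 161.667 ms/bit.

161.7 ms/bit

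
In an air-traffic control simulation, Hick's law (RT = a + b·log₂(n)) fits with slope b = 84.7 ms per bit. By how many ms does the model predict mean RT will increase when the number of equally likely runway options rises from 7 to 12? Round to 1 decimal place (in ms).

Only the slope matters, since a is common to both: ΔRT = b·log₂(n₂/n₁).
log₂(12) − log₂(7) = 3.5850 − 2.8074 = 0.7776.
ΔRT = 84.7 × 0.7776 = 65.863 ms.

65.9 ms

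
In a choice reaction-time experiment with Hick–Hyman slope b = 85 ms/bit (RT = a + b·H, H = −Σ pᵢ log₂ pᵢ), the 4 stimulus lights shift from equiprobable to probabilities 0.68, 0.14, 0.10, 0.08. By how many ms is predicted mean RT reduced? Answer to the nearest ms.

The RT saving is b·ΔH. Equiprobable H₀ = log₂(4) = 2.0000 bits; with the given probabilities H = 1.3992 bits.
b·(H₀ − H) = 85 × (2.0000 − 1.3992) = 51.07 ms.

51 ms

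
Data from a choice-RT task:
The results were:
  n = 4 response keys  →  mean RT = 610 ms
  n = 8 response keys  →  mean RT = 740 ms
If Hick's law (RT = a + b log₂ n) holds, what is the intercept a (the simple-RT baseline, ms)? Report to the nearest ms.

The slope on a log₂ axis is (740 − 610) / (3 − 2) = 130 ms/bit.
a = RT₁ − b·log₂ n₁ = 610 − 130 × 2 = 350.000 ms.

350 ms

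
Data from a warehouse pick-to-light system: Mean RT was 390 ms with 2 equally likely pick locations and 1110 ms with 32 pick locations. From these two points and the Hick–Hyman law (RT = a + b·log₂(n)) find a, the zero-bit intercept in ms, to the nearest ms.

b = (RT₂ − RT₁)/(log₂ n₂ − log₂ n₁) = (1110 − 390)/(5 − 1) = 180 ms/bit.
Intercept: a = 390 − 180·log₂(2) = 210.000 ms.

210 ms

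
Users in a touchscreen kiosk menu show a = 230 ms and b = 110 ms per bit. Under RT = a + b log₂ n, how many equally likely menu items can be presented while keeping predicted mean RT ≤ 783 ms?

32

110·log₂ n ≤ 783 − 230 = 553, giving log₂ n ≤ 5.0273 and n ≤ 32.611. The largest whole number is 32.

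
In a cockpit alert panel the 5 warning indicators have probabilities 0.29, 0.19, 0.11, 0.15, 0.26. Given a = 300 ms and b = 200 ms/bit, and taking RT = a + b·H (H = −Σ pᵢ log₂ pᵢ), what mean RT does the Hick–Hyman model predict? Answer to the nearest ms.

748 ms

H = 0.29·log₂(1/0.29) + 0.19·log₂(1/0.19) + 0.11·log₂(1/0.11) + 0.15·log₂(1/0.15) + 0.26·log₂(1/0.26) = 2.2393 bits.
RT = 300 + 200 × 2.2393 = 747.85 ms.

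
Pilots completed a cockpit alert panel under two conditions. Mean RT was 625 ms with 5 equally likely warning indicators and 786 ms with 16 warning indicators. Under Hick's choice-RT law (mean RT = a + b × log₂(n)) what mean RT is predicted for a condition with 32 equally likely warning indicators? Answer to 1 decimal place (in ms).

881.9 ms

With log₂ n on the abscissa the relation is linear; from the two conditions:
  b = (786 − 625) / (log₂ 16 − log₂ 5) = 161 / (4 − 2.3219) = 95.943 ms/bit
  a = 625 − 95.943 × 2.3219 = 402.226 ms
Then RT(32) = 402.226 + 95.943 × log₂ 32 = 402.226 + 95.943 × 5 ≈ 881.943 ms.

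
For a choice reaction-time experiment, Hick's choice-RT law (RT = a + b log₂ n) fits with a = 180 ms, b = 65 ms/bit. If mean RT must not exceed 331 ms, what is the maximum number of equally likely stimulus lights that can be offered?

Set 180 + 65·log₂ n ≤ 331 → log₂ n ≤ (331 − 180)/65 = 2.3231.
So n ≤ 2^2.3231 = 5.004; the largest integer n is 5.

5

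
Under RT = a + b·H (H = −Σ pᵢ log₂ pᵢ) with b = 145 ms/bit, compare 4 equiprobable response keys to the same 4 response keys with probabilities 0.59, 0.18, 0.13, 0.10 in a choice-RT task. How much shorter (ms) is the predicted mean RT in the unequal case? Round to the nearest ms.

The RT saving is b·ΔH. Equiprobable H₀ = log₂(4) = 2.0000 bits; with the given probabilities H = 1.6093 bits.
b·(H₀ − H) = 145 × (2.0000 − 1.6093) = 56.66 ms.

57 ms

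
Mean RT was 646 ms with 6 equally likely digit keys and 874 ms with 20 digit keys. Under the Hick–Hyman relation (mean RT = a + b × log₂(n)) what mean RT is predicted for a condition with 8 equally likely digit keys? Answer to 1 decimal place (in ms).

700.5 ms

With log₂ n on the abscissa the relation is linear; from the two conditions:
  b = (874 − 646) / (log₂ 20 − log₂ 6) = 228 / (4.3219 − 2.5850) = 131.263 ms/bit
  a = 646 − 131.263 × 2.5850 = 306.689 ms
Then RT(8) = 306.689 + 131.263 × log₂ 8 = 306.689 + 131.263 × 3 ≈ 700.479 ms.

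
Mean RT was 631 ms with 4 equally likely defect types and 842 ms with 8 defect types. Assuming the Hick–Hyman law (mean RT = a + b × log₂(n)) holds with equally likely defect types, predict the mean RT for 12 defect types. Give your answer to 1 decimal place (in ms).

Fit slope and intercept:
  b = (842 − 631) / (log₂ 8 − log₂ 4) = 211 / (3 − 2) = 211.000 ms/bit
  a = 631 − 211.000 × 2 = 209.000 ms
Then RT(12) = 209.000 + 211.000 × log₂ 12 = 209.000 + 211.000 × 3.5850 ≈ 965.427 ms.

965.4 ms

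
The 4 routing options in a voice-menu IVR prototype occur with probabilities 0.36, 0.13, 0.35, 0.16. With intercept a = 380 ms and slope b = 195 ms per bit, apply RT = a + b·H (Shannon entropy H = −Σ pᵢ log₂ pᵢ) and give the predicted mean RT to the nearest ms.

H = 0.36·log₂(1/0.36) + 0.13·log₂(1/0.13) + 0.35·log₂(1/0.35) + 0.16·log₂(1/0.16) = 1.8664 bits.
RT = 380 + 195 × 1.8664 = 743.94 ms.

744 ms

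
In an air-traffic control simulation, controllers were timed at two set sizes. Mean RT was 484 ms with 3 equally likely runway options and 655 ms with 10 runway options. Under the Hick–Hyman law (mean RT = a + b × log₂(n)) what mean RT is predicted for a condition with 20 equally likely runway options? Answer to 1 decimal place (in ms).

753.4 ms

Fit slope and intercept:
  b = (655 − 484) / (log₂ 10 − log₂ 3) = 171 / (3.3219 − 1.5850) = 98.448 ms/bit
  a = 484 − 98.448 × 1.5850 = 327.964 ms
Then RT(20) = 327.964 + 98.448 × log₂ 20 = 327.964 + 98.448 × 4.3219 ≈ 753.448 ms.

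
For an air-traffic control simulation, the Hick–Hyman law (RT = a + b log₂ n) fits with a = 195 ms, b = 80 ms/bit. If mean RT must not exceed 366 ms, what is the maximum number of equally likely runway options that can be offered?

80·log₂ n ≤ 366 − 195 = 171, giving log₂ n ≤ 2.1375 and n ≤ 4.400. The largest whole number is 4.

4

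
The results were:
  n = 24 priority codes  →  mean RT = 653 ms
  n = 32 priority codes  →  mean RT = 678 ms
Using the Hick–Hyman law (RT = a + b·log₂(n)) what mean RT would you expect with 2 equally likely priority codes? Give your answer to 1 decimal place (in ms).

437.1 ms

Solve the two-equation system in a and b:
  b = (678 − 653) / (log₂ 32 − log₂ 24) = 25 / (5 − 4.5850) = 60.236 ms/bit
  a = 653 − 60.236 × 4.5850 = 376.822 ms
Then RT(2) = 376.822 + 60.236 × log₂ 2 = 376.822 + 60.236 × 1 ≈ 437.058 ms.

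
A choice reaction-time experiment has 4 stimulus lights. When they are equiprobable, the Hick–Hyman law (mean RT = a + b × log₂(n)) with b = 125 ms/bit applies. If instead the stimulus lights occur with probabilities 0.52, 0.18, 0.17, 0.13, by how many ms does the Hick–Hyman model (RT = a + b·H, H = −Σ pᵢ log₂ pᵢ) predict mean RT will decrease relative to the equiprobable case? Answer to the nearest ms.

31 ms

Equiprobable entropy H₀ = log₂ 4 = 2.0000 bits.
Skewed entropy H = −Σ pᵢ log₂ pᵢ = 1.7531 bits.
ΔRT = b·(H₀ − H) = 125 × 0.2469 = 30.86 ms.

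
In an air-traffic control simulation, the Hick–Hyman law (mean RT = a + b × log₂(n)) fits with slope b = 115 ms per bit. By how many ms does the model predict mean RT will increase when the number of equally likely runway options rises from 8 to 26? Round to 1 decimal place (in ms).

ΔRT = (a + b log₂ n₂) − (a + b log₂ n₁) = b·(log₂ n₂ − log₂ n₁).
log₂(26) − log₂(8) = 4.7004 − 3 = 1.7004.
ΔRT = 115 × 1.7004 = 195.551 ms.

195.6 ms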